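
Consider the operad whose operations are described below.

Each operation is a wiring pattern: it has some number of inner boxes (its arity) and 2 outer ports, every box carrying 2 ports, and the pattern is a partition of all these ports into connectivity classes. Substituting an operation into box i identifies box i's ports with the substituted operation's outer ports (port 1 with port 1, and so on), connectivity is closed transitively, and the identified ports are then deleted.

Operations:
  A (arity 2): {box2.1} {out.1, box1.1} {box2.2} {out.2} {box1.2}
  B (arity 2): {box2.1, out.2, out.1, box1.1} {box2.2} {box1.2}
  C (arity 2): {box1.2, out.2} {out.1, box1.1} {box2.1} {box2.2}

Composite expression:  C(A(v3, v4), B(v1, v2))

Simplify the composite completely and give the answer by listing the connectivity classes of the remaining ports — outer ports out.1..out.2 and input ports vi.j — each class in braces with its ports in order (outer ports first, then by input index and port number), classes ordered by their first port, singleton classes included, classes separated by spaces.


After gluing at C, chains via deleted ports link the v-ports.
the subtree at A composes to {out.1, v3.1} {out.2} {v3.2} {v4.1} {v4.2} on (v3, v4); out.j = own outer ports
the subtree at B composes to {out.1, out.2, v1.1, v2.1} {v1.2} {v2.2} on (v1, v2); out.j = own outer ports
the subtree at C composes to {out.1, v3.1} {out.2} {v1.1, v2.1} {v1.2} {v2.2} {v3.2} {v4.1} {v4.2} on (v3, v4, v1, v2); out.j = own outer ports

{out.1, v3.1} {out.2} {v1.1, v2.1} {v1.2} {v2.2} {v3.2} {v4.1} {v4.2}


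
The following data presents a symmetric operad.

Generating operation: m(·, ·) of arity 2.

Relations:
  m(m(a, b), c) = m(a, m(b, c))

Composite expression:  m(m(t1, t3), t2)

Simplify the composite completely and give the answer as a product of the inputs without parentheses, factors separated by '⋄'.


All parenthesizations of m agree; list the t-inputs left to right.
m(t1, t3) linearizes to t1 ⋄ t3
m(m(t1, t3), t2) linearizes to t1 ⋄ t3 ⋄ t2

t1 ⋄ t3 ⋄ t2


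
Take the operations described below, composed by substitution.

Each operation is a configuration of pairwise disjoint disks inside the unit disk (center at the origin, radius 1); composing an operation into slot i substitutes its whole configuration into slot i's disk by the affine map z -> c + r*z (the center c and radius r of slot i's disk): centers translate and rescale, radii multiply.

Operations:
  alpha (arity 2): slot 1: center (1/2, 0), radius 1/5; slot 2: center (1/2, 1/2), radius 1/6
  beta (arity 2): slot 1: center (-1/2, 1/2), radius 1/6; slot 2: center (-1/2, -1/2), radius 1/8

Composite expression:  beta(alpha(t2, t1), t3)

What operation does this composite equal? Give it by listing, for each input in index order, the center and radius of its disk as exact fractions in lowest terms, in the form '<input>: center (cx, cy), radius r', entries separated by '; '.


t1: center (-5/12, 7/12), radius 1/36; t2: center (-5/12, 1/2), radius 1/30; t3: center (-1/2, -1/2), radius 1/8

Only the slot chain above each t matters under beta; compose those maps.
t2 passes through 2 substitutions, ending at center (-5/12, 1/2), radius 1/30
t1 passes through 2 substitutions, ending at center (-5/12, 7/12), radius 1/36
t3 passes through 1 substitution, ending at center (-1/2, -1/2), radius 1/8


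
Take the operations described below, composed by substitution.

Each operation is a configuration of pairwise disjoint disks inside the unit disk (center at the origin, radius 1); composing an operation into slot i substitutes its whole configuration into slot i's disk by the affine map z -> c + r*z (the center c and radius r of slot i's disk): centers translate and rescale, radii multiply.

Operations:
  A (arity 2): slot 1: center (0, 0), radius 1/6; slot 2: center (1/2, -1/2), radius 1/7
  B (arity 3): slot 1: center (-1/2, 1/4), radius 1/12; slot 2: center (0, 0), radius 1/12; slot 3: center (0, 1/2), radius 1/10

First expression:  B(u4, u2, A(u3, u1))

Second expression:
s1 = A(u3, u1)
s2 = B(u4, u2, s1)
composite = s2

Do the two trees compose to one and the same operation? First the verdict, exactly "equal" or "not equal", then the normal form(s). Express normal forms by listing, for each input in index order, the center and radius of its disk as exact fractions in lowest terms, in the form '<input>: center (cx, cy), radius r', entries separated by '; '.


equal; the common form is u1: center (1/20, 9/20), radius 1/70; u2: center (0, 0), radius 1/12; u3: center (0, 1/2), radius 1/60; u4: center (-1/2, 1/4), radius 1/12

In normal form, the first expression is u1: center (1/20, 9/20), radius 1/70; u2: center (0, 0), radius 1/12; u3: center (0, 1/2), radius 1/60; u4: center (-1/2, 1/4), radius 1/12
In normal form, the second expression is u1: center (1/20, 9/20), radius 1/70; u2: center (0, 0), radius 1/12; u3: center (0, 1/2), radius 1/60; u4: center (-1/2, 1/4), radius 1/12
The normal forms match — equal.


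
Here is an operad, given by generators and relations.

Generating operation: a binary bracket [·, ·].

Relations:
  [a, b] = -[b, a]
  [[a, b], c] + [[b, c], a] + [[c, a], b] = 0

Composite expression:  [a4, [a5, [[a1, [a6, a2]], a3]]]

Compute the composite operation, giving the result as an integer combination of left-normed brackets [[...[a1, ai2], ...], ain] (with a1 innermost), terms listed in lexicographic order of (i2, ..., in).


-[[[[[a1, a2], a6], a3], a5], a4] + [[[[[a1, a6], a2], a3], a5], a4]

Antisymmetry and Jacobi reduce to a1-anchored left-normed brackets.
Composite bracket: [a4, [a5, [[a1, [a6, a2]], a3]]]
Full expansion: 32 signed words from ab - ba (2^5 = 32).
Collect the words opening with a1:
  word a1a2a6a3a5a4 has sign -1, contributing -[[[[[a1, a2], a6], a3], a5], a4]
  word a1a6a2a3a5a4 has sign +1, contributing +[[[[[a1, a6], a2], a3], a5], a4]


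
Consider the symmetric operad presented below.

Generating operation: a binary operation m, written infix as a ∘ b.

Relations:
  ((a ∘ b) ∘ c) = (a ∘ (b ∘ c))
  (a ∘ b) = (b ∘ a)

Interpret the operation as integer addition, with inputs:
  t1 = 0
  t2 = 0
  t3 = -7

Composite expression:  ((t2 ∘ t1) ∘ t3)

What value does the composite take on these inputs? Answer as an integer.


-7

(t2 ∘ t1) = 0
((t2 ∘ t1) ∘ t3) = -7


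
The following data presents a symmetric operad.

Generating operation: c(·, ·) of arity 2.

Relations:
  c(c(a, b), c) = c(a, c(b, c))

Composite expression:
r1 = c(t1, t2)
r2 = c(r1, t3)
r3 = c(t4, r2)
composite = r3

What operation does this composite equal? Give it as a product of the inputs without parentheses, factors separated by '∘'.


t4 ∘ t1 ∘ t2 ∘ t3

Under associativity of c, the answer is the t's in reading order.
c(t1, t2) linearizes to t1 ∘ t2
c(c(t1, t2), t3) linearizes to t1 ∘ t2 ∘ t3
c(t4, c(c(t1, t2), t3)) linearizes to t4 ∘ t1 ∘ t2 ∘ t3


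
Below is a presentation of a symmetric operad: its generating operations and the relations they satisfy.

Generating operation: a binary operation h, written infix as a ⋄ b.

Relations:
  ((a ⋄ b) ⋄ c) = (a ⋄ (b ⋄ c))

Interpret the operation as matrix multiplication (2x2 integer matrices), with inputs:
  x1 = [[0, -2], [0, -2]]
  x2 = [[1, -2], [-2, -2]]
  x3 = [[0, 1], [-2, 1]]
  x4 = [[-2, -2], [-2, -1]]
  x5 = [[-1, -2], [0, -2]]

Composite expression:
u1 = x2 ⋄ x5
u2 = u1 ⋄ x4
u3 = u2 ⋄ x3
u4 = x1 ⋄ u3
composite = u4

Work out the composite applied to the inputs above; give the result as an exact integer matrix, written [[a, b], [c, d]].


[[-48, 64], [-48, 64]]

(x2 ⋄ x5) = [[-1, 2], [2, 8]]
((x2 ⋄ x5) ⋄ x4) = [[-2, 0], [-20, -12]]
(((x2 ⋄ x5) ⋄ x4) ⋄ x3) = [[0, -2], [24, -32]]
(x1 ⋄ (((x2 ⋄ x5) ⋄ x4) ⋄ x3)) = [[-48, 64], [-48, 64]]


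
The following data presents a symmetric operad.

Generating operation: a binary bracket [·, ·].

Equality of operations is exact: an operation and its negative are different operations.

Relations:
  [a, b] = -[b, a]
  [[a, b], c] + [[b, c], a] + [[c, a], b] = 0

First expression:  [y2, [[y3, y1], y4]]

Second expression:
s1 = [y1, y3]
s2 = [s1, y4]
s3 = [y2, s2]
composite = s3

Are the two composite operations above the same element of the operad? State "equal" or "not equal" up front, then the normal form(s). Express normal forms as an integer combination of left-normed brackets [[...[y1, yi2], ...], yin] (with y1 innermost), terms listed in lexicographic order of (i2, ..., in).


not equal; the first gives [[[y1, y3], y4], y2] and the second -[[[y1, y3], y4], y2]

The first expression reduces to [[[y1, y3], y4], y2]
The second expression reduces to -[[[y1, y3], y4], y2]
The forms do not match — not equal.


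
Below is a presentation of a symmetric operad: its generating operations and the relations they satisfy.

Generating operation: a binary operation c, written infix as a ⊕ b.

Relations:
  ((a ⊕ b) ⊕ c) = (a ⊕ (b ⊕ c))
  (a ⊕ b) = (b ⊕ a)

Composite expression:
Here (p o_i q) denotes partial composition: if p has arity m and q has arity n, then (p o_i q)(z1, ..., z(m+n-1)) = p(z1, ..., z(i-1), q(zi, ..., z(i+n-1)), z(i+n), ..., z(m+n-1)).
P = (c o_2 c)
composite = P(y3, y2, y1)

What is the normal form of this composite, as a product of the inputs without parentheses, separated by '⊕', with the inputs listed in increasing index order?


y1 ⊕ y2 ⊕ y3

Reordering under c is free, so list the y-inputs canonically.
(y2 ⊕ y1) flattens to y2 ⊕ y1
(y3 ⊕ (y2 ⊕ y1)) flattens to y3 ⊕ y2 ⊕ y1
sorting the factors by input index: y1 ⊕ y2 ⊕ y3


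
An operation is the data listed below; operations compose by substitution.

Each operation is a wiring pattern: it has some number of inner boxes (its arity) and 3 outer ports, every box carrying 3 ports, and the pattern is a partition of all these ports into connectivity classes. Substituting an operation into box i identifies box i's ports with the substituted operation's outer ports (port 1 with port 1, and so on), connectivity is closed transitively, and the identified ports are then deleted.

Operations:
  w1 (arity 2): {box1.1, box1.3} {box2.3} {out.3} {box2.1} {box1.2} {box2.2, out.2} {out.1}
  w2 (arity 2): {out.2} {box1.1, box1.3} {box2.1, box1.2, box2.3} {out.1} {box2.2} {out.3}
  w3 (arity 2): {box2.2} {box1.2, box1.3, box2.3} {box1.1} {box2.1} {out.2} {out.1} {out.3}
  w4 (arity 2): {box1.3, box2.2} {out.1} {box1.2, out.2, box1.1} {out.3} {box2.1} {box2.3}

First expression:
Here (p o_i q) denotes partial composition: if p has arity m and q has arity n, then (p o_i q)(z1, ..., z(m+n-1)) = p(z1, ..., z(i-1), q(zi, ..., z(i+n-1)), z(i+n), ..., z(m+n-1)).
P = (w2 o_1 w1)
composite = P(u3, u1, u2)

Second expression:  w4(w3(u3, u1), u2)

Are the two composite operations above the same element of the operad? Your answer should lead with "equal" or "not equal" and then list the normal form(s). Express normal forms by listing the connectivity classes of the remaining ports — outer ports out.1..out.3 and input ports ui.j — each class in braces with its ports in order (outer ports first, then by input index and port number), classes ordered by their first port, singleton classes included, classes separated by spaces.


not equal; first: {out.1} {out.2} {out.3} {u1.1} {u1.2, u2.1, u2.3} {u1.3} {u2.2} {u3.1, u3.3} {u3.2}; second: {out.1} {out.2} {out.3} {u1.1} {u1.2} {u1.3, u3.2, u3.3} {u2.1} {u2.2} {u2.3} {u3.1}

The first expression, normalized: {out.1} {out.2} {out.3} {u1.1} {u1.2, u2.1, u2.3} {u1.3} {u2.2} {u3.1, u3.3} {u3.2}
The second expression, normalized: {out.1} {out.2} {out.3} {u1.1} {u1.2} {u1.3, u3.2, u3.3} {u2.1} {u2.2} {u2.3} {u3.1}
Distinct normal forms: not equal.


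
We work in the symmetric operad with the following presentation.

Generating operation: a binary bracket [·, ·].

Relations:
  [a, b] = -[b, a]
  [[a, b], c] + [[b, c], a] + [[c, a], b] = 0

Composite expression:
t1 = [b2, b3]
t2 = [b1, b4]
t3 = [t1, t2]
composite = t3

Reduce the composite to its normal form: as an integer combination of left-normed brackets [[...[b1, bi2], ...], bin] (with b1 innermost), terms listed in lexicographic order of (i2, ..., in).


-[[[b1, b4], b2], b3] + [[[b1, b4], b3], b2]

In the tensor algebra, words opening b1 carry the b1-anchored form.
Composite bracket: [[b2, b3], [b1, b4]]
Each bracket splits as ab - ba, giving 8 signed words (2^3 = 8).
Keep just the words that open with b1:
  from b1b4b2b3, sign -1: term -[[[b1, b4], b2], b3]
  from b1b4b3b2, sign +1: term +[[[b1, b4], b3], b2]


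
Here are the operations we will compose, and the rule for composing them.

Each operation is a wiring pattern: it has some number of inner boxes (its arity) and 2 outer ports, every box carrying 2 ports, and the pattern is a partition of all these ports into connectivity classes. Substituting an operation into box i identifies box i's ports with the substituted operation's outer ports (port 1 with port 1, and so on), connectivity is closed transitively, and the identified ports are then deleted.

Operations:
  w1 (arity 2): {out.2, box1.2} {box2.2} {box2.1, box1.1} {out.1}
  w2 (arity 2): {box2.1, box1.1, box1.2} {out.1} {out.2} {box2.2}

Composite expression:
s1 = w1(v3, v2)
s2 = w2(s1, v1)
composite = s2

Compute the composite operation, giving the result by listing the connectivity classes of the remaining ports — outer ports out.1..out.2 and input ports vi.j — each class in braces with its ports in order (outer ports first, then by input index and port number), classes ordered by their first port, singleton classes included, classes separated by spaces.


{out.1} {out.2} {v1.1, v3.2} {v1.2} {v2.1, v3.1} {v2.2}

Treat the ports identified at w2 as solder joints: merge, then drop.
stage w1: inputs (v3, v2), connectivity {out.1} {out.2, v3.2} {v2.1, v3.1} {v2.2}, out.j its boundary
stage w2: inputs (v3, v2, v1), connectivity {out.1} {out.2} {v1.1, v3.2} {v1.2} {v2.1, v3.1} {v2.2}, out.j its boundary


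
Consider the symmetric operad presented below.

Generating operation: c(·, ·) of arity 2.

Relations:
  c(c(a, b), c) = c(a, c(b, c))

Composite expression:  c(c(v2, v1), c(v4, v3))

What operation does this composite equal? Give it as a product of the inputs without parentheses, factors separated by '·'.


v2 · v1 · v4 · v3

Key point: c is associative — brackets drop, the v-order remains.
c(v2, v1) spells out as v2 · v1
c(v4, v3) spells out as v4 · v3
c(c(v2, v1), c(v4, v3)) spells out as v2 · v1 · v4 · v3


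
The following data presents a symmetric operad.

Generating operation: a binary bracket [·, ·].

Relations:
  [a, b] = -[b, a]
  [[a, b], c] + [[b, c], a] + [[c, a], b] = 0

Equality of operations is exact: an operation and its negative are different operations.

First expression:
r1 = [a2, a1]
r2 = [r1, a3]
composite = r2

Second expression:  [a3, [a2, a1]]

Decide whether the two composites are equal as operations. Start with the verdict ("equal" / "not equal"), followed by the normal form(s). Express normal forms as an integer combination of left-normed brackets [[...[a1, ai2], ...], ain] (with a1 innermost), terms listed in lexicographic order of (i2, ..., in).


not equal: they reduce to -[[a1, a2], a3] and [[a1, a2], a3]

Normal form of the first expression: -[[a1, a2], a3]
Normal form of the second expression: [[a1, a2], a3]
The forms do not match — not equal.


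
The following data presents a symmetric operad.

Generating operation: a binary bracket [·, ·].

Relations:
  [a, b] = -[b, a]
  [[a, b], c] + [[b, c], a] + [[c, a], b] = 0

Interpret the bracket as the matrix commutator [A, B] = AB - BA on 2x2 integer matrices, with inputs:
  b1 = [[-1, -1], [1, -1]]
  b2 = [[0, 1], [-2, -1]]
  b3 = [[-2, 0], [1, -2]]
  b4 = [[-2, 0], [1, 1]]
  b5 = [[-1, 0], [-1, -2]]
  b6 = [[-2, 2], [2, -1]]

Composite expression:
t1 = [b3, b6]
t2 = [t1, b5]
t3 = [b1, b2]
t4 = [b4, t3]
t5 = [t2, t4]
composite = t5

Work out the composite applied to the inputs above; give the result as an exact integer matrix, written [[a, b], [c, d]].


[[-15, 0], [10, 15]]

[b3, b6] = [[-2, 0], [-1, 2]]
[[b3, b6], b5] = [[0, 0], [-5, 0]]
[b1, b2] = [[1, 1], [1, -1]]
[b4, [b1, b2]] = [[-1, -3], [5, 1]]
[[[b3, b6], b5], [b4, [b1, b2]]] = [[-15, 0], [10, 15]]


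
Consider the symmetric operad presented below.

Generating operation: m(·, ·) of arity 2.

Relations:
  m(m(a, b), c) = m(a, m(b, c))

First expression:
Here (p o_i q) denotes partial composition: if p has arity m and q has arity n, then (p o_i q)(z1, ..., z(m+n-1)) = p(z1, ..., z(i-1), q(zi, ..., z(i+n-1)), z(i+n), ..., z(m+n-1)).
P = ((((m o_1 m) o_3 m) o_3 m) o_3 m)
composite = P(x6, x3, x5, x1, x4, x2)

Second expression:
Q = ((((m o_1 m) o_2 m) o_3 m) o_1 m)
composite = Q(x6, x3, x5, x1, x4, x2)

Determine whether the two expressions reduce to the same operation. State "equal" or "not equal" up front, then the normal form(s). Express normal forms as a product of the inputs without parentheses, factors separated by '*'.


The first expression reduces to x6 * x3 * x5 * x1 * x4 * x2
The second expression reduces to x6 * x3 * x5 * x1 * x4 * x2
Same normal form: equal.

equal; both compose to x6 * x3 * x5 * x1 * x4 * x2


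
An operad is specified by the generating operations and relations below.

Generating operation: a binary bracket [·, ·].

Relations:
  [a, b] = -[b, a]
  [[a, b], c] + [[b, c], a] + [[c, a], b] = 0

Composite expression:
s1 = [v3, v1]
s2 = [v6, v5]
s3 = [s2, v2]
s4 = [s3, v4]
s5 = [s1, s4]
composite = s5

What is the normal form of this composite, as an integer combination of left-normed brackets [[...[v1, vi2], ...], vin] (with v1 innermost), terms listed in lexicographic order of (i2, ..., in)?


Left-normed coefficients sit on the v1-initial expansion words.
Composite bracket: [[v3, v1], [[[v6, v5], v2], v4]]
Each bracket splits as ab - ba, giving 32 signed words (2^5 = 32).
The v1-initial words carry the normal form:
  the word v1v3v2v5v6v4 carries sign -1 and contributes -[[[[[v1, v3], v2], v5], v6], v4]
  the word v1v3v2v6v5v4 carries sign +1 and contributes +[[[[[v1, v3], v2], v6], v5], v4]
  the word v1v3v4v2v5v6 carries sign +1 and contributes +[[[[[v1, v3], v4], v2], v5], v6]
  the word v1v3v4v2v6v5 carries sign -1 and contributes -[[[[[v1, v3], v4], v2], v6], v5]
  the word v1v3v4v5v6v2 carries sign -1 and contributes -[[[[[v1, v3], v4], v5], v6], v2]
  the word v1v3v4v6v5v2 carries sign +1 and contributes +[[[[[v1, v3], v4], v6], v5], v2]
  the word v1v3v5v6v2v4 carries sign +1 and contributes +[[[[[v1, v3], v5], v6], v2], v4]
  the word v1v3v6v5v2v4 carries sign -1 and contributes -[[[[[v1, v3], v6], v5], v2], v4]

-[[[[[v1, v3], v2], v5], v6], v4] + [[[[[v1, v3], v2], v6], v5], v4] + [[[[[v1, v3], v4], v2], v5], v6] - [[[[[v1, v3], v4], v2], v6], v5] - [[[[[v1, v3], v4], v5], v6], v2] + [[[[[v1, v3], v4], v6], v5], v2] + [[[[[v1, v3], v5], v6], v2], v4] - [[[[[v1, v3], v6], v5], v2], v4]


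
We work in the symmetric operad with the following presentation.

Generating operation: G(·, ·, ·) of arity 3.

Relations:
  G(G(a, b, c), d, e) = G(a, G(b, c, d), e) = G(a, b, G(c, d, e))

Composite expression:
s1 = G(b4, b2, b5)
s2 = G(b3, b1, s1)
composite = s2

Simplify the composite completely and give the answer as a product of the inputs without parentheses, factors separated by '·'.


Every regrouping of G is equal, so read the b-inputs in written order.
G(b4, b2, b5) flattens to b4 · b2 · b5
G(b3, b1, G(b4, b2, b5)) flattens to b3 · b1 · b4 · b2 · b5

b3 · b1 · b4 · b2 · b5


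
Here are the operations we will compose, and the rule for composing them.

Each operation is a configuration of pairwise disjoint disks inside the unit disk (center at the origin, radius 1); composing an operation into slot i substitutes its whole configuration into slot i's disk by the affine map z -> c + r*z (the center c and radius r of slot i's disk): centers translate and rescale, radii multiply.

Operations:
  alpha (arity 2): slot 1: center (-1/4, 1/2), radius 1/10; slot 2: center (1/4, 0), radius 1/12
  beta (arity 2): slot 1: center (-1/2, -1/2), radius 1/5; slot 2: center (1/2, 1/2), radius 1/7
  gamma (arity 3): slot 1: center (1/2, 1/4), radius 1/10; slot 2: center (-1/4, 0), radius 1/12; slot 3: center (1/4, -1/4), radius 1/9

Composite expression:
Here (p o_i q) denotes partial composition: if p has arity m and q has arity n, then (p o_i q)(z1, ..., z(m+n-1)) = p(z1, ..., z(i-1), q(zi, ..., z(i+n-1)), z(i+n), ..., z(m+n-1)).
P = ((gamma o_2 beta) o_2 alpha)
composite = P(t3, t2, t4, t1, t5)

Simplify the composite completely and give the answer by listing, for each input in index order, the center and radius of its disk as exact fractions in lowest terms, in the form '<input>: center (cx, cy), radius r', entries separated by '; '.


t1: center (-5/24, 1/24), radius 1/84; t2: center (-71/240, -1/30), radius 1/600; t3: center (1/2, 1/4), radius 1/10; t4: center (-23/80, -1/24), radius 1/720; t5: center (1/4, -1/4), radius 1/9

Below gamma, radii multiply path by path; the t-disk centers shift.
tracing t3 down its 1-map path: center (1/2, 1/4), radius 1/10
tracing t2 down its 3-map path: center (-71/240, -1/30), radius 1/600
tracing t4 down its 3-map path: center (-23/80, -1/24), radius 1/720
tracing t1 down its 2-map path: center (-5/24, 1/24), radius 1/84
tracing t5 down its 1-map path: center (1/4, -1/4), radius 1/9


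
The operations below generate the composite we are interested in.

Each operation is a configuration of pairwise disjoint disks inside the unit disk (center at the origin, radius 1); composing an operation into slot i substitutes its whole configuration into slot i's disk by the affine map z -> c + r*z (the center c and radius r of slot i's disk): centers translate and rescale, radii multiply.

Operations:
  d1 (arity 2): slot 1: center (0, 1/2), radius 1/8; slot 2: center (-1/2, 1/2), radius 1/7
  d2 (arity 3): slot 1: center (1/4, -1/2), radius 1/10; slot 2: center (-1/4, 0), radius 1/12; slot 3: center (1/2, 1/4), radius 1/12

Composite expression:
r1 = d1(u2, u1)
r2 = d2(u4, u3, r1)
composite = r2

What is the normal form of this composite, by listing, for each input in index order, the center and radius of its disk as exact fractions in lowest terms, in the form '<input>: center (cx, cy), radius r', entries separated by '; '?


Follow each u-input down from d2: c' goes to c + r*c', radius to r*r'.
for u4, the 1-step affine chain lands on center (1/4, -1/2), radius 1/10
for u3, the 1-step affine chain lands on center (-1/4, 0), radius 1/12
for u2, the 2-step affine chain lands on center (1/2, 7/24), radius 1/96
for u1, the 2-step affine chain lands on center (11/24, 7/24), radius 1/84

u1: center (11/24, 7/24), radius 1/84; u2: center (1/2, 7/24), radius 1/96; u3: center (-1/4, 0), radius 1/12; u4: center (1/4, -1/2), radius 1/10


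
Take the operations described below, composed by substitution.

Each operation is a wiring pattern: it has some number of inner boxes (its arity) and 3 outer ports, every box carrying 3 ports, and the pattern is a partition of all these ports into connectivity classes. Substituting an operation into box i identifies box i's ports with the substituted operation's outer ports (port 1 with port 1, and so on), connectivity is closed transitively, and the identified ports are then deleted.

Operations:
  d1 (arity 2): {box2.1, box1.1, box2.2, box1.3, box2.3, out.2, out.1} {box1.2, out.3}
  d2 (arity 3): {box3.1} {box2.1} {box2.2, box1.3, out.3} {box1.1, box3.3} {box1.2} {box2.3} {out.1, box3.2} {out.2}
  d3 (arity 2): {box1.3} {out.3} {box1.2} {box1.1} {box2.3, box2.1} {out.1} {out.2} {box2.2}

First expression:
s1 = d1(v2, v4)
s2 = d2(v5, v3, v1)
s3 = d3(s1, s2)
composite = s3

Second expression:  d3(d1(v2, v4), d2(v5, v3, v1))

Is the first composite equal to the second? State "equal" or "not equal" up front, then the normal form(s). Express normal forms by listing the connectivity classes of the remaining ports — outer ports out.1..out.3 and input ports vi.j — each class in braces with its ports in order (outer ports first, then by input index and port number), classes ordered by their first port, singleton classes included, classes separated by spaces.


equal; the common form is {out.1} {out.2} {out.3} {v1.1} {v1.2, v3.2, v5.3} {v1.3, v5.1} {v2.1, v2.3, v4.1, v4.2, v4.3} {v2.2} {v3.1} {v3.3} {v5.2}

In normal form, the first expression is {out.1} {out.2} {out.3} {v1.1} {v1.2, v3.2, v5.3} {v1.3, v5.1} {v2.1, v2.3, v4.1, v4.2, v4.3} {v2.2} {v3.1} {v3.3} {v5.2}
In normal form, the second expression is {out.1} {out.2} {out.3} {v1.1} {v1.2, v3.2, v5.3} {v1.3, v5.1} {v2.1, v2.3, v4.1, v4.2, v4.3} {v2.2} {v3.1} {v3.3} {v5.2}
The normal forms match — equal.


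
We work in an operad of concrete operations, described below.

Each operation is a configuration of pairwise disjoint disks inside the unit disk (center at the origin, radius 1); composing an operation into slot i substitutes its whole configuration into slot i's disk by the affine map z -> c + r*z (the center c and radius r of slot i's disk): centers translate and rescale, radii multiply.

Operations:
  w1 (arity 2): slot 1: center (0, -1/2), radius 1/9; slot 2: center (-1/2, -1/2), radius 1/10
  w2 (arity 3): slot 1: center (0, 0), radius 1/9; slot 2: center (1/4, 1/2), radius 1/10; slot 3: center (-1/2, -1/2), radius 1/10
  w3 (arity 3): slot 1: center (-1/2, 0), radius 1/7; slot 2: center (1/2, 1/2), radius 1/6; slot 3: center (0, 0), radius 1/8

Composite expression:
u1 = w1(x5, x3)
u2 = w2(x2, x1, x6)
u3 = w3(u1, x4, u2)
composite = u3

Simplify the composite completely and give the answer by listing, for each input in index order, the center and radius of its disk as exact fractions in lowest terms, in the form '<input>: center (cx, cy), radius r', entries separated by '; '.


Nesting under w3 composes maps z -> c + r*z down each x-path.
tracing x5 down its 2-map path: center (-1/2, -1/14), radius 1/63
tracing x3 down its 2-map path: center (-4/7, -1/14), radius 1/70
tracing x4 down its 1-map path: center (1/2, 1/2), radius 1/6
tracing x2 down its 2-map path: center (0, 0), radius 1/72
tracing x1 down its 2-map path: center (1/32, 1/16), radius 1/80
tracing x6 down its 2-map path: center (-1/16, -1/16), radius 1/80

x1: center (1/32, 1/16), radius 1/80; x2: center (0, 0), radius 1/72; x3: center (-4/7, -1/14), radius 1/70; x4: center (1/2, 1/2), radius 1/6; x5: center (-1/2, -1/14), radius 1/63; x6: center (-1/16, -1/16), radius 1/80


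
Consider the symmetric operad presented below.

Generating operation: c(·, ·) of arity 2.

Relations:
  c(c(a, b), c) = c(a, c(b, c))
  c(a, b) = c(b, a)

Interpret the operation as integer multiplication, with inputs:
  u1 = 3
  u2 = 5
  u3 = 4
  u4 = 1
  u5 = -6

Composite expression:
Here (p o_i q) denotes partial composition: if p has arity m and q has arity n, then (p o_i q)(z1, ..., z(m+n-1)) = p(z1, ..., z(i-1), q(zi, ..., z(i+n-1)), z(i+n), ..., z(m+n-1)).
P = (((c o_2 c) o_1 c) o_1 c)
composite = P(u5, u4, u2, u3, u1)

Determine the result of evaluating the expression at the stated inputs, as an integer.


-360

c(u5, u4) = -6
c(c(u5, u4), u2) = -30
c(u3, u1) = 12
c(c(c(u5, u4), u2), c(u3, u1)) = -360


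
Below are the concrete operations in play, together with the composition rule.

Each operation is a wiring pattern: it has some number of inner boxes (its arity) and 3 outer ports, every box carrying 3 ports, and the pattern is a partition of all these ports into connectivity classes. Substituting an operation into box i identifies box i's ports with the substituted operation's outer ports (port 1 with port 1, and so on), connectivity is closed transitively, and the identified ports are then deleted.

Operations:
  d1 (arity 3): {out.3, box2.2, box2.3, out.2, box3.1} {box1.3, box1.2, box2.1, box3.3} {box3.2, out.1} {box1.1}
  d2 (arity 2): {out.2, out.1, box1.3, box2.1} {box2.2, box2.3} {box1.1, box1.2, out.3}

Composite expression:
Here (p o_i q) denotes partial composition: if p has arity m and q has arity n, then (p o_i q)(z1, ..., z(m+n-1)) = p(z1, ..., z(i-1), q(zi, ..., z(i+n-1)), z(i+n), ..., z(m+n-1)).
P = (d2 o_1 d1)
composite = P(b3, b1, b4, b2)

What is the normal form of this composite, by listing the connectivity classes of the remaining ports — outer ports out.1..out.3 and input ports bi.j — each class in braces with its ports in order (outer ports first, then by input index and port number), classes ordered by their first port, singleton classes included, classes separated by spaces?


Reachability decides: close wires over d2-identified ports.
after d1, the pattern on (b3, b1, b4) reads {out.1, b4.2} {out.2, out.3, b1.2, b1.3, b4.1} {b1.1, b3.2, b3.3, b4.3} {b3.1} (out.j = its outer ports)
after d2, the pattern on (b3, b1, b4, b2) reads {out.1, out.2, out.3, b1.2, b1.3, b2.1, b4.1, b4.2} {b1.1, b3.2, b3.3, b4.3} {b2.2, b2.3} {b3.1} (out.j = its outer ports)

{out.1, out.2, out.3, b1.2, b1.3, b2.1, b4.1, b4.2} {b1.1, b3.2, b3.3, b4.3} {b2.2, b2.3} {b3.1}


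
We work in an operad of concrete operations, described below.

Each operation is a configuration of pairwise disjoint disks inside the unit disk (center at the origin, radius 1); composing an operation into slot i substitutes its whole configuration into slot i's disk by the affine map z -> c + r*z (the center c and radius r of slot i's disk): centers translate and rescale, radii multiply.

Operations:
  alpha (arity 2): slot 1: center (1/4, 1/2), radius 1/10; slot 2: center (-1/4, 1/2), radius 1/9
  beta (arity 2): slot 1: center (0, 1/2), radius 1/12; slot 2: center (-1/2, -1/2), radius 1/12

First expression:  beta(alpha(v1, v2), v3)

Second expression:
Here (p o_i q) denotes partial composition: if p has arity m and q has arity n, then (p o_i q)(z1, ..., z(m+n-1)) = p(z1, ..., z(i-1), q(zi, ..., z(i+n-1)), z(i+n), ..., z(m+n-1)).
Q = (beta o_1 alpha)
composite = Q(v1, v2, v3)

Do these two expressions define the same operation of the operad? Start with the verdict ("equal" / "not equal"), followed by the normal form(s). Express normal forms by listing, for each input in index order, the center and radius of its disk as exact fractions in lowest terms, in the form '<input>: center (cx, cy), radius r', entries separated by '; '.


equal; both compose to v1: center (1/48, 13/24), radius 1/120; v2: center (-1/48, 13/24), radius 1/108; v3: center (-1/2, -1/2), radius 1/12

In normal form, the first expression is v1: center (1/48, 13/24), radius 1/120; v2: center (-1/48, 13/24), radius 1/108; v3: center (-1/2, -1/2), radius 1/12
In normal form, the second expression is v1: center (1/48, 13/24), radius 1/120; v2: center (-1/48, 13/24), radius 1/108; v3: center (-1/2, -1/2), radius 1/12
Same normal form: equal.


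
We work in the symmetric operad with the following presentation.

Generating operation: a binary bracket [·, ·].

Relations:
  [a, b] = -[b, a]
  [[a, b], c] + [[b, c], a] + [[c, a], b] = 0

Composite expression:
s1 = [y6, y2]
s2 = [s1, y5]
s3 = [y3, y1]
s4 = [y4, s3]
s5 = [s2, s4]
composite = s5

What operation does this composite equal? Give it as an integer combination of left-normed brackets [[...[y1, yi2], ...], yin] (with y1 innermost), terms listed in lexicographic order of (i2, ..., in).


[[[[[y1, y3], y4], y2], y6], y5] - [[[[[y1, y3], y4], y5], y2], y6] + [[[[[y1, y3], y4], y5], y6], y2] - [[[[[y1, y3], y4], y6], y2], y5]

A multilinear Lie element is pinned by y1-initial words (y1 innermost).
Composite bracket: [[[y6, y2], y5], [y4, [y3, y1]]]
The bracket unfolds into 32 signed words via [a, b] = ab - ba (2^5 = 32).
Keep just the words that open with y1:
  y1y3y4y2y6y5 appears with sign +1, giving the term +[[[[[y1, y3], y4], y2], y6], y5]
  y1y3y4y5y2y6 appears with sign -1, giving the term -[[[[[y1, y3], y4], y5], y2], y6]
  y1y3y4y5y6y2 appears with sign +1, giving the term +[[[[[y1, y3], y4], y5], y6], y2]
  y1y3y4y6y2y5 appears with sign -1, giving the term -[[[[[y1, y3], y4], y6], y2], y5]


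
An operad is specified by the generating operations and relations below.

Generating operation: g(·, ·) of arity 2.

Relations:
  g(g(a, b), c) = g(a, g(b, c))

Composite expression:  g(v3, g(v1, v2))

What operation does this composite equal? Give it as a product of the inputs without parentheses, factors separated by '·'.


Key point: g is associative — brackets drop, the v-order remains.
g(v1, v2) collapses to v1 · v2
g(v3, g(v1, v2)) collapses to v3 · v1 · v2

v3 · v1 · v2


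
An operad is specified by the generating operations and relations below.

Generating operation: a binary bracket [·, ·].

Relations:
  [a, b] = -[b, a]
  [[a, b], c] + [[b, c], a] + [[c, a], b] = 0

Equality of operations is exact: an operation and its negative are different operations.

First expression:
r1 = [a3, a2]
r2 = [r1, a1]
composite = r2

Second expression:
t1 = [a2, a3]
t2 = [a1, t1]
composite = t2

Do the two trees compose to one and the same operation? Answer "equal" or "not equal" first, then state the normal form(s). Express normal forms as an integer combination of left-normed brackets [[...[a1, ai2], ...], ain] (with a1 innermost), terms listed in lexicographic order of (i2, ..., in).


Reducing the first expression gives [[a1, a2], a3] - [[a1, a3], a2]
Reducing the second expression gives [[a1, a2], a3] - [[a1, a3], a2]
Same normal form: equal.

equal; the common form is [[a1, a2], a3] - [[a1, a3], a2]


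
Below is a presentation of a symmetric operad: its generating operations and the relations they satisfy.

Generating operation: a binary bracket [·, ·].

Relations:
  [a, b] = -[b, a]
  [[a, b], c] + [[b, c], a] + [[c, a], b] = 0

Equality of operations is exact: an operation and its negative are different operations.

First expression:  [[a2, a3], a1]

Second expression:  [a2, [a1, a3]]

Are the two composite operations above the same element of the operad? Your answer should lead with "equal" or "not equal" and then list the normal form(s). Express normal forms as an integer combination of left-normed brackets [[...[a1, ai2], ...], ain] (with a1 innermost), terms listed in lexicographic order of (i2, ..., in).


In normal form, the first expression is -[[a1, a2], a3] + [[a1, a3], a2]
In normal form, the second expression is -[[a1, a3], a2]
Different reductions; not equal.

not equal; the first gives -[[a1, a2], a3] + [[a1, a3], a2] and the second -[[a1, a3], a2]


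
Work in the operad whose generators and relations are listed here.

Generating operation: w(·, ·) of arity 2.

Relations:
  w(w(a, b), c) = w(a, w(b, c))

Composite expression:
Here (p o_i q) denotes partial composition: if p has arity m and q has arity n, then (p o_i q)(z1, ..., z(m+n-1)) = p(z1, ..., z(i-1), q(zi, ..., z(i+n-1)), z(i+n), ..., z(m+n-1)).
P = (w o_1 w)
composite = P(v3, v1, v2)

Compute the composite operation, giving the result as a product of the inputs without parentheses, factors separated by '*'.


v3 * v1 * v2

Key point: w is associative — brackets drop, the v-order remains.
w(v3, v1) collapses to v3 * v1
w(w(v3, v1), v2) collapses to v3 * v1 * v2


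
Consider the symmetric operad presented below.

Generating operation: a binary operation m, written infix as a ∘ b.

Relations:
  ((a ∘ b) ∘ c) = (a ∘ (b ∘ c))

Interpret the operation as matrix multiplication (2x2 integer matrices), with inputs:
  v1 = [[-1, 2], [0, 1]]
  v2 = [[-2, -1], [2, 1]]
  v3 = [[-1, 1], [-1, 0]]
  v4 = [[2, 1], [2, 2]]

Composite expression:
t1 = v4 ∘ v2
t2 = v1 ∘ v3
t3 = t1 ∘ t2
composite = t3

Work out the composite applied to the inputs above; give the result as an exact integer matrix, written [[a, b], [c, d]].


(v4 ∘ v2) = [[-2, -1], [0, 0]]
(v1 ∘ v3) = [[-1, -1], [-1, 0]]
((v4 ∘ v2) ∘ (v1 ∘ v3)) = [[3, 2], [0, 0]]

[[3, 2], [0, 0]]


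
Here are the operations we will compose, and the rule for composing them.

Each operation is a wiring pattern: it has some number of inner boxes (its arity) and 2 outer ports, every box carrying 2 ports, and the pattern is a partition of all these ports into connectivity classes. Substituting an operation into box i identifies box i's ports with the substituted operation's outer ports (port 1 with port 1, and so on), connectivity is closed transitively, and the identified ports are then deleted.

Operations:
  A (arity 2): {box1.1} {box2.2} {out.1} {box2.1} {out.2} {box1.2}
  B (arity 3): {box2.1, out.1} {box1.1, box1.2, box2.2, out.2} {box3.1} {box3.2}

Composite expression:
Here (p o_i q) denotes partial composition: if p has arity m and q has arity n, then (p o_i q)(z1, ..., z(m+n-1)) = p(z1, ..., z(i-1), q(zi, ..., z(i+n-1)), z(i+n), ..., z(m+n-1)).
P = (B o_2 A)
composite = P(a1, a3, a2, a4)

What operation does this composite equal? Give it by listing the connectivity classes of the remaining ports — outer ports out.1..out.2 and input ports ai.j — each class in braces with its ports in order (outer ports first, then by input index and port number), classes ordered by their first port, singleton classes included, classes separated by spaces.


After gluing at B, chains via deleted ports link the a-ports.
the subtree at A composes to {out.1} {out.2} {a2.1} {a2.2} {a3.1} {a3.2} on (a3, a2); out.j = own outer ports
the subtree at B composes to {out.1} {out.2, a1.1, a1.2} {a2.1} {a2.2} {a3.1} {a3.2} {a4.1} {a4.2} on (a1, a3, a2, a4); out.j = own outer ports

{out.1} {out.2, a1.1, a1.2} {a2.1} {a2.2} {a3.1} {a3.2} {a4.1} {a4.2}


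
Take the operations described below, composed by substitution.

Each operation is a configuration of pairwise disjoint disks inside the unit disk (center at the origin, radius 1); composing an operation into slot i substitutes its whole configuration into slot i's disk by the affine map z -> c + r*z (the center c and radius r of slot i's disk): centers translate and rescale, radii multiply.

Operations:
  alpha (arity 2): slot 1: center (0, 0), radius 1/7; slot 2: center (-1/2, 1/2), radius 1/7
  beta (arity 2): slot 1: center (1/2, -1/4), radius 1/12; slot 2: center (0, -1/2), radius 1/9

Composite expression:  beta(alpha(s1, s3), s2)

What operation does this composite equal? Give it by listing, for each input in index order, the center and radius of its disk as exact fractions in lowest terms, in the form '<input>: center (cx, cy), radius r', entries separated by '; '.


s1: center (1/2, -1/4), radius 1/84; s2: center (0, -1/2), radius 1/9; s3: center (11/24, -5/24), radius 1/84

Follow each s-input down from beta: c' goes to c + r*c', radius to r*r'.
s1 passes through 2 substitutions, ending at center (1/2, -1/4), radius 1/84
s3 passes through 2 substitutions, ending at center (11/24, -5/24), radius 1/84
s2 passes through 1 substitution, ending at center (0, -1/2), radius 1/9


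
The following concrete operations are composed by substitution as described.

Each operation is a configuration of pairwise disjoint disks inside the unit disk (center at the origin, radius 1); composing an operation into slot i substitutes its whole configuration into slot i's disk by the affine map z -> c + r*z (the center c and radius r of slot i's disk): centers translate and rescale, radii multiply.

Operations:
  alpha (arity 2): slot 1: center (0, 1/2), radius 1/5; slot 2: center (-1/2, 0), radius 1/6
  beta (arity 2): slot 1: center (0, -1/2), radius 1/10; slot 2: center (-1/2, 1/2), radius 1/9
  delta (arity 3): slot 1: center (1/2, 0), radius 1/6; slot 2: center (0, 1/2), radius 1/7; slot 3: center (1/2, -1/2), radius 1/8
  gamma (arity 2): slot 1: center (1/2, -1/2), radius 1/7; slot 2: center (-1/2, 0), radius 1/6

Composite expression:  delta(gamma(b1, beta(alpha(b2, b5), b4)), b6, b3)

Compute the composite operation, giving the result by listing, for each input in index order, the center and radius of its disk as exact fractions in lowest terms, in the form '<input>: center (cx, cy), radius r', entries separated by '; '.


Nesting under delta composes maps z -> c + r*z down each b-path.
tracing b1 down its 2-map path: center (7/12, -1/12), radius 1/42
tracing b2 down its 4-map path: center (5/12, -1/80), radius 1/1800
tracing b5 down its 4-map path: center (299/720, -1/72), radius 1/2160
tracing b4 down its 3-map path: center (29/72, 1/72), radius 1/324
tracing b6 down its 1-map path: center (0, 1/2), radius 1/7
tracing b3 down its 1-map path: center (1/2, -1/2), radius 1/8

b1: center (7/12, -1/12), radius 1/42; b2: center (5/12, -1/80), radius 1/1800; b3: center (1/2, -1/2), radius 1/8; b4: center (29/72, 1/72), radius 1/324; b5: center (299/720, -1/72), radius 1/2160; b6: center (0, 1/2), radius 1/7
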